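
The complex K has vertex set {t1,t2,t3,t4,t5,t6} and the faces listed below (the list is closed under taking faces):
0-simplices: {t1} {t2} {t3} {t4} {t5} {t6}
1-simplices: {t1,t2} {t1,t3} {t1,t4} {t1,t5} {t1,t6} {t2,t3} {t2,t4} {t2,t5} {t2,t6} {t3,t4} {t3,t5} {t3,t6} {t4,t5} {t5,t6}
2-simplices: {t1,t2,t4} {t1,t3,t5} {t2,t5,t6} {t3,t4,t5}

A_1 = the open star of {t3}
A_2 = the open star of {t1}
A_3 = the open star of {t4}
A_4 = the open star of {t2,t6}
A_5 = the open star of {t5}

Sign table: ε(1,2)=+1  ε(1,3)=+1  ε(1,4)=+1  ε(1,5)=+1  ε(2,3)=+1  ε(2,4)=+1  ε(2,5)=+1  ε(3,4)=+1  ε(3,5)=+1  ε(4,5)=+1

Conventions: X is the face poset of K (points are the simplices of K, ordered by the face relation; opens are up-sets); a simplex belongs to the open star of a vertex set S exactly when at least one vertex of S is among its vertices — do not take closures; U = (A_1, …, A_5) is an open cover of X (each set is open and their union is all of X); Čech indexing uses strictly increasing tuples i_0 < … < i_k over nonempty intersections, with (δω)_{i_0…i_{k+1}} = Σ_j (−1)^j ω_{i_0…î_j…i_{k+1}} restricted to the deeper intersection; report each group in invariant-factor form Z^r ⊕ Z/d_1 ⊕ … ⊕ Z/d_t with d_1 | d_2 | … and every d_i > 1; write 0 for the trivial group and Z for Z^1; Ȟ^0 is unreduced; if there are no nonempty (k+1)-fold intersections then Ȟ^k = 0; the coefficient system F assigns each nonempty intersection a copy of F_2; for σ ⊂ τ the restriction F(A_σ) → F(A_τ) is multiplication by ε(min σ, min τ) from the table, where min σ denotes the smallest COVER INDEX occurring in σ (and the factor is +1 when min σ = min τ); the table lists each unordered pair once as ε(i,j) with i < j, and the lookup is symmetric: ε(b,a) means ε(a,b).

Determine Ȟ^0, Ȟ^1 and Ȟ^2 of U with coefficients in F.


nonempty intersections:
  A1={{t3},{t1,t3},{t2,t3},{t3,t4},{t3,t5},{t3,t6},{t1,t3,t5},{t3,t4,t5}} A2={{t1},{t1,t2},{t1,t3},{t1,t4},{t1,t5},{t1,t6},{t1,t2,t4},{t1,t3,t5}} A3={{t4},{t1,t4},{t2,t4},{t3,t4},{t4,t5},{t1,t2,t4},{t3,t4,t5}} A4={{t2},{t6},{t1,t2},{t1,t6},{t2,t3},{t2,t4},{t2,t5},{t2,t6},{t3,t6},{t5,t6},{t1,t2,t4},{t2,t5,t6}} A5={{t5},{t1,t5},{t2,t5},{t3,t5},{t4,t5},{t5,t6},{t1,t3,t5},{t2,t5,t6},{t3,t4,t5}}
  A12={{t1,t3},{t1,t3,t5}} A13={{t3,t4},{t3,t4,t5}} A14={{t2,t3},{t3,t6}} A15={{t3,t5},{t1,t3,t5},{t3,t4,t5}} A23={{t1,t4},{t1,t2,t4}} A24={{t1,t2},{t1,t6},{t1,t2,t4}} A25={{t1,t5},{t1,t3,t5}} A34={{t2,t4},{t1,t2,t4}} A35={{t4,t5},{t3,t4,t5}} A45={{t2,t5},{t5,t6},{t2,t5,t6}}
  A125={{t1,t3,t5}} A135={{t3,t4,t5}} A234={{t1,t2,t4}}
C dims 5,10,3; δ0: rk_F2 4; δ1: rk_F2 3
Ȟ^0: (5−4)−0=1 ⇒ Z/2
Ȟ^1: (10−3)−4=3 ⇒ Z/2 ⊕ Z/2 ⊕ Z/2
Ȟ^2: (3−0)−3=0 ⇒ 0

Ȟ^0 ≅ Z/2, Ȟ^1 ≅ Z/2 ⊕ Z/2 ⊕ Z/2, Ȟ^2 ≅ 0


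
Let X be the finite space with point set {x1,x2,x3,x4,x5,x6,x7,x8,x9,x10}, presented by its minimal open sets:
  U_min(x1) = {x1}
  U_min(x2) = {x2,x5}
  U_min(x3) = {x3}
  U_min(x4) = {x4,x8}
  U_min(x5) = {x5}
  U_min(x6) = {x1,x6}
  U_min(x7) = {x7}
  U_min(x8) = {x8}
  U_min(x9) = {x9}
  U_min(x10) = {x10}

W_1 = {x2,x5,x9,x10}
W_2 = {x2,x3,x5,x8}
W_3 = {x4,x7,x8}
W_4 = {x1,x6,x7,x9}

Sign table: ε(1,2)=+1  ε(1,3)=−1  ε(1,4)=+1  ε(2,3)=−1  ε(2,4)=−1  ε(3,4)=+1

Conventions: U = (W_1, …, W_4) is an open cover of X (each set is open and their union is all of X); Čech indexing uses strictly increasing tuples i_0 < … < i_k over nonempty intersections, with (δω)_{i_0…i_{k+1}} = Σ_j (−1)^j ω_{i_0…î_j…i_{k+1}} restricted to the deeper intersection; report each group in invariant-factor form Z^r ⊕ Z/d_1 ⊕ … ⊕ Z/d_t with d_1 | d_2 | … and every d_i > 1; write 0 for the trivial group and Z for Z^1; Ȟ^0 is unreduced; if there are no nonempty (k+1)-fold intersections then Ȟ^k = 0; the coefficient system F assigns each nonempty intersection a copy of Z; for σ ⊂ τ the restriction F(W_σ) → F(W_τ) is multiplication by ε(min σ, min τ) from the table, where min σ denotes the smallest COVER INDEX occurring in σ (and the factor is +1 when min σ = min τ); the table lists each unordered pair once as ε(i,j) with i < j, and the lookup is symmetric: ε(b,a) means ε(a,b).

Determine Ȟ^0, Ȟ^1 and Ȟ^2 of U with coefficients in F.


Ȟ^0 ≅ 0, Ȟ^1 ≅ Z/2 and Ȟ^2 ≅ 0

nerve of the cover:
  W12={x2,x5} W14={x9} W23={x8} W34={x7}
C dims 4,4; δ0: rk 4, SNF 1^3·2
Ȟ^0 = (4 − 4) − 0 = 0, so Ȟ^0 ≅ 0
Ȟ^1 = (4 − 0) − 4 = 0 plus torsion [2], so Ȟ^1 ≅ Z/2
Ȟ^2 = (0 − 0) − 0 = 0, so Ȟ^2 ≅ 0


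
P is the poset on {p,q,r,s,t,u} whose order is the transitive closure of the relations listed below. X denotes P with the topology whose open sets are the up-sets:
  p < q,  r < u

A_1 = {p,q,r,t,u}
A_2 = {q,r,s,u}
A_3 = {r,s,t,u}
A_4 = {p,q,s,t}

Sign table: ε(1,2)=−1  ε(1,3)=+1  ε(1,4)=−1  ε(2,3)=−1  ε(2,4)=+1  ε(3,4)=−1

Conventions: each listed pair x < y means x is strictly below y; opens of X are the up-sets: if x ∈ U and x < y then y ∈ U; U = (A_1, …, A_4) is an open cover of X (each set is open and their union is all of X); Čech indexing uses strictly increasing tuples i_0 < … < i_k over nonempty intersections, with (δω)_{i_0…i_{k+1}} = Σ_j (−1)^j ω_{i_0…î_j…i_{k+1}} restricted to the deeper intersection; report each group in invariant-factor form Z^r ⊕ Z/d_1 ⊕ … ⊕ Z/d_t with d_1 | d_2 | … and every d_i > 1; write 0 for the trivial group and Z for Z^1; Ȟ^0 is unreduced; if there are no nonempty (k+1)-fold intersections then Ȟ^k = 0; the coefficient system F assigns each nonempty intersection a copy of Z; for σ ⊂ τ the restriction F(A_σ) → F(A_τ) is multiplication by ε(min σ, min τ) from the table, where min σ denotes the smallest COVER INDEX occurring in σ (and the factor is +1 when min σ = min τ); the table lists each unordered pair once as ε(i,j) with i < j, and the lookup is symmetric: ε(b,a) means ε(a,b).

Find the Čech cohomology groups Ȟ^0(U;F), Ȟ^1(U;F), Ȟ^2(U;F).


nerve of the cover:
  A12={q,r,u} A13={r,t,u} A14={p,q,t} A23={r,s,u} A24={q,s} A34={s,t}
  A123={r,u} A124={q} A134={t} A234={s}
C dims 4,6,4; δ0: rk 3, SNF 1^3; δ1: rk 3, SNF 1^3
Ȟ^0 = (4 − 3) − 0 = 1, so Ȟ^0 ≅ Z
Ȟ^1 = (6 − 3) − 3 = 0, so Ȟ^1 ≅ 0
Ȟ^2 = (4 − 0) − 3 = 1, so Ȟ^2 ≅ Z

Ȟ^0 = Z; Ȟ^1 = 0; Ȟ^2 = Z


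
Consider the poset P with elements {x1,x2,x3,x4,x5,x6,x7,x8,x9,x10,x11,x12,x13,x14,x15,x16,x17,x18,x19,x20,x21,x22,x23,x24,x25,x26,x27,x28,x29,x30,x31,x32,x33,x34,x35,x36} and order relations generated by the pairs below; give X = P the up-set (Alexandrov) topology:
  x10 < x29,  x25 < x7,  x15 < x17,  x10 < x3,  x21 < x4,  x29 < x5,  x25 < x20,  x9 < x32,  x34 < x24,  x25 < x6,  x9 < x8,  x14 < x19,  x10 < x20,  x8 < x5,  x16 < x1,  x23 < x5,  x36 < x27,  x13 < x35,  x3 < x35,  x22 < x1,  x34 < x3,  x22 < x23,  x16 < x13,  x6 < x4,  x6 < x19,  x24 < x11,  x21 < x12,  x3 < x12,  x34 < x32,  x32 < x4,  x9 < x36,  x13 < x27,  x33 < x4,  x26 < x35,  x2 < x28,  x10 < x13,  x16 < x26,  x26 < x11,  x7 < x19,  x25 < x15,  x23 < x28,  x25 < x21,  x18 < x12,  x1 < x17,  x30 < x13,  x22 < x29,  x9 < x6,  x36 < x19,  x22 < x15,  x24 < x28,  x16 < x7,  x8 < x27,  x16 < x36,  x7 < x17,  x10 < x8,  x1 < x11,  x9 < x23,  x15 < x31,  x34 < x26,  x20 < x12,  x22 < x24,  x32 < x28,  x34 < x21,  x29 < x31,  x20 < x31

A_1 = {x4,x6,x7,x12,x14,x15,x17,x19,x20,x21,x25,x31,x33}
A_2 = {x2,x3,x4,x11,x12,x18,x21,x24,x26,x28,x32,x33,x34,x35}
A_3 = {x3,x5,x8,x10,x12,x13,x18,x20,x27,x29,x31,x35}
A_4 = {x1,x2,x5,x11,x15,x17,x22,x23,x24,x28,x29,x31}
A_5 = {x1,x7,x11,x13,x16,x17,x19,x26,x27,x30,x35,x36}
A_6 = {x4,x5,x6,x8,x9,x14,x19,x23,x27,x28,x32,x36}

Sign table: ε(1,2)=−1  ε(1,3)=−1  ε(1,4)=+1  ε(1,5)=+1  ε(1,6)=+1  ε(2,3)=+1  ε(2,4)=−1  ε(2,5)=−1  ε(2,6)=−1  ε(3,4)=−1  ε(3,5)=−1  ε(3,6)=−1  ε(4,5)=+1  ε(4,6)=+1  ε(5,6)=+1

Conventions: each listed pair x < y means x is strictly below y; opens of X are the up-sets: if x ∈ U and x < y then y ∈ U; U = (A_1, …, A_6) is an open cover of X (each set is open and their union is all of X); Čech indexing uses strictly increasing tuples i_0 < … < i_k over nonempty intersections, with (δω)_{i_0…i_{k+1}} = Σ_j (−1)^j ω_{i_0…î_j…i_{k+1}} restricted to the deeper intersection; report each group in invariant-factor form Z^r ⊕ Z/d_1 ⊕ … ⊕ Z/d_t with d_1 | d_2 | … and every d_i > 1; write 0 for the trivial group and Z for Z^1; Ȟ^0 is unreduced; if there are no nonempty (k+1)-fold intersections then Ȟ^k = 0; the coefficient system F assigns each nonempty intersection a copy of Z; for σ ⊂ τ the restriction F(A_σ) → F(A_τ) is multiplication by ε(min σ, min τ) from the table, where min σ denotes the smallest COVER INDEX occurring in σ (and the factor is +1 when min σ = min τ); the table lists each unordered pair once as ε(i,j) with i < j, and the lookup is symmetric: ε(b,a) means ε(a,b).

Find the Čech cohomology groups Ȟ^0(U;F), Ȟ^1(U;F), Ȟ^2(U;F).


nonempty overlaps:
  A12={x4,x12,x21,x33} A13={x12,x20,x31} A14={x15,x17,x31} A15={x7,x17,x19} A16={x4,x6,x14,x19} A23={x3,x12,x18,x35} A24={x2,x11,x24,x28} A25={x11,x26,x35} A26={x4,x28,x32} A34={x5,x29,x31} A35={x13,x27,x35} A36={x5,x8,x27} A45={x1,x11,x17} A46={x5,x23,x28} A56={x19,x27,x36}
  A123={x12} A126={x4} A134={x31} A145={x17} A156={x19} A235={x35} A245={x11} A246={x28} A346={x5} A356={x27}
C dims 6,15,10; δ0: rk 5, SNF 1^5; δ1: rk 10, SNF 1^9·2
degree 0: 6−5−0 = 1 → Ȟ^0 ≅ Z
degree 1: 15−10−5 = 0 → Ȟ^1 ≅ 0
degree 2: 10−0−10 = 0 plus torsion [2] → Ȟ^2 ≅ Z/2

Ȟ^0 ≅ Z, Ȟ^1 ≅ 0 and Ȟ^2 ≅ Z/2


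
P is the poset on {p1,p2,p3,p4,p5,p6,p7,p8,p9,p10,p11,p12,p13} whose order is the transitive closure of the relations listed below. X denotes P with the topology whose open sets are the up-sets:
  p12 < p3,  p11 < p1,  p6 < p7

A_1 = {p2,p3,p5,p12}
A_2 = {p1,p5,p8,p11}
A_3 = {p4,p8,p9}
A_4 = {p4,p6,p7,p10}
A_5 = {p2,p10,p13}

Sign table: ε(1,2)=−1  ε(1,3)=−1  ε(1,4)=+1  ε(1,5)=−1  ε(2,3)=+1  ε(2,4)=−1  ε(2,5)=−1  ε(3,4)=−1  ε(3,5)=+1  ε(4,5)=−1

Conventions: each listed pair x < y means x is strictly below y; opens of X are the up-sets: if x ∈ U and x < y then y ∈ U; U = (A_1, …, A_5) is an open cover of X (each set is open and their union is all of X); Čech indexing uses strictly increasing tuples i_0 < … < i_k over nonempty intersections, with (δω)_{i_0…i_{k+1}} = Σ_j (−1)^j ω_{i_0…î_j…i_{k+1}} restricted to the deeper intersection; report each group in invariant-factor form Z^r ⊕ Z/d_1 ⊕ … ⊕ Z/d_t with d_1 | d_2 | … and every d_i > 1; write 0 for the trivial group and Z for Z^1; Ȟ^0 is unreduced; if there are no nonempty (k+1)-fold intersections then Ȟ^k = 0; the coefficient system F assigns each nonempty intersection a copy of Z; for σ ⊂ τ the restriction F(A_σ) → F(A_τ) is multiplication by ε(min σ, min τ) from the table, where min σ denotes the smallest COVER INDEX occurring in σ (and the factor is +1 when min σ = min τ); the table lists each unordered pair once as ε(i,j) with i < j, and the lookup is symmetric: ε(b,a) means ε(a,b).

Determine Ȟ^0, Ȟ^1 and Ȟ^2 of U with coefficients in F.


intersection data:
  A12={p5} A15={p2} A23={p8} A34={p4} A45={p10}
C dims 5,5; δ0: rk 4, SNF 1^4
Ȟ^0 = (5 − 4) − 0 = 1, so Ȟ^0 ≅ Z
Ȟ^1 = (5 − 0) − 4 = 1, so Ȟ^1 ≅ Z
Ȟ^2 = (0 − 0) − 0 = 0, so Ȟ^2 ≅ 0

Ȟ^0 = Z, Ȟ^1 = Z and Ȟ^2 = 0


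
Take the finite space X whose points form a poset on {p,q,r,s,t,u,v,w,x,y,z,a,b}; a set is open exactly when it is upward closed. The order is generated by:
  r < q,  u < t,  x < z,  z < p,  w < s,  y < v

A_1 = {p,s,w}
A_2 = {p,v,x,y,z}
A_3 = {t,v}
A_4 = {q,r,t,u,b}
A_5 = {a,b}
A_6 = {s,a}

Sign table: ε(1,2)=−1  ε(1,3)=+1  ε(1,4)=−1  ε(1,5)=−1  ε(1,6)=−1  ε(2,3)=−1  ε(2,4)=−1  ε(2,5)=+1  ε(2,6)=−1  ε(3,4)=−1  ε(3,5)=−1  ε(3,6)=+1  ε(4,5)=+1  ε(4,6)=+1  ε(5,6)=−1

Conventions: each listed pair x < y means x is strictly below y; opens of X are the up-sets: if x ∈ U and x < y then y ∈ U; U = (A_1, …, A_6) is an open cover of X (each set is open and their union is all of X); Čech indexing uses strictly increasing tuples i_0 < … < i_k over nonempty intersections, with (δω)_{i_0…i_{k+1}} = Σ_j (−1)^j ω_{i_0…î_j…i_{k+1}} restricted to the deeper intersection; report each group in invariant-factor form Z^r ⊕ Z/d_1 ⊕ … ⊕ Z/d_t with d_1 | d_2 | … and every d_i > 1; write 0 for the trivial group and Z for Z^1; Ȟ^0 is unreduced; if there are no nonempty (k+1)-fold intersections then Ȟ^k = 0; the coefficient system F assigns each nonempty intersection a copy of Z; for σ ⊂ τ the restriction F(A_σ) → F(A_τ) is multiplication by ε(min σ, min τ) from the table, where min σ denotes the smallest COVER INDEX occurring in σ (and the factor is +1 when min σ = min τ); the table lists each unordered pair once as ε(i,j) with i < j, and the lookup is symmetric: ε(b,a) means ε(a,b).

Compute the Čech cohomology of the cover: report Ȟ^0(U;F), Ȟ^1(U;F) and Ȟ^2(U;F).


nonempty overlaps:
  A12={p} A16={s} A23={v} A34={t} A45={b} A56={a}
C dims 6,6; δ0: rk 6, SNF 1^5·2
degree 0: 6−6−0 = 0 → Ȟ^0 ≅ 0
degree 1: 6−0−6 = 0 plus torsion [2] → Ȟ^1 ≅ Z/2
degree 2: 0−0−0 = 0 → Ȟ^2 ≅ 0

Ȟ^0(U;F) ≅ 0, Ȟ^1(U;F) ≅ Z/2, Ȟ^2(U;F) ≅ 0


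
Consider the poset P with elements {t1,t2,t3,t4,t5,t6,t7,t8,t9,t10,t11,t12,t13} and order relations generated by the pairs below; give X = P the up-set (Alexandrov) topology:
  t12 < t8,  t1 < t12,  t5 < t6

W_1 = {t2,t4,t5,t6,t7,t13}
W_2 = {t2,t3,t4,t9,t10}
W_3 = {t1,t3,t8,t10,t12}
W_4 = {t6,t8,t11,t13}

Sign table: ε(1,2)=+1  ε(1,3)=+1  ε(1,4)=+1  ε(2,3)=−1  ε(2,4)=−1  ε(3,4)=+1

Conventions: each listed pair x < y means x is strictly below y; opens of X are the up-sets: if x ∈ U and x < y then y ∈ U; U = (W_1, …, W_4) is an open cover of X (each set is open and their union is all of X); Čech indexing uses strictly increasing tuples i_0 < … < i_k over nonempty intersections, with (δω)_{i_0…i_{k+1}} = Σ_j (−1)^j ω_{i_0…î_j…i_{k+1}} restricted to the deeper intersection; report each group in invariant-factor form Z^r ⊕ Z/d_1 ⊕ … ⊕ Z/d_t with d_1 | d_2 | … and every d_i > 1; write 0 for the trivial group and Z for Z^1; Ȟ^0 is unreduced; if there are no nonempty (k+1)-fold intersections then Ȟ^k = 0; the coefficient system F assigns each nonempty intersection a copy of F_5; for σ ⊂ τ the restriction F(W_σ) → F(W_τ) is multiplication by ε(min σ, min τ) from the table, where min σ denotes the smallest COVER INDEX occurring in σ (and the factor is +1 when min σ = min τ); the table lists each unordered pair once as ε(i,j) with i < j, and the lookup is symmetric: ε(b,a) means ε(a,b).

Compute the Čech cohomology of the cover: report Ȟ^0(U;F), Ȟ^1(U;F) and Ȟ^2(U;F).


Ȟ^0(U;F) ≅ 0; Ȟ^1(U;F) ≅ 0; Ȟ^2(U;F) ≅ 0

cover nerve:
  W12={t2,t4} W14={t6,t13} W23={t3,t10} W34={t8}
C dims 4,4; δ0: rk_F5 4
Ȟ^0: (4−4)−0=0 ⇒ 0
Ȟ^1: (4−0)−4=0 ⇒ 0
Ȟ^2: (0−0)−0=0 ⇒ 0


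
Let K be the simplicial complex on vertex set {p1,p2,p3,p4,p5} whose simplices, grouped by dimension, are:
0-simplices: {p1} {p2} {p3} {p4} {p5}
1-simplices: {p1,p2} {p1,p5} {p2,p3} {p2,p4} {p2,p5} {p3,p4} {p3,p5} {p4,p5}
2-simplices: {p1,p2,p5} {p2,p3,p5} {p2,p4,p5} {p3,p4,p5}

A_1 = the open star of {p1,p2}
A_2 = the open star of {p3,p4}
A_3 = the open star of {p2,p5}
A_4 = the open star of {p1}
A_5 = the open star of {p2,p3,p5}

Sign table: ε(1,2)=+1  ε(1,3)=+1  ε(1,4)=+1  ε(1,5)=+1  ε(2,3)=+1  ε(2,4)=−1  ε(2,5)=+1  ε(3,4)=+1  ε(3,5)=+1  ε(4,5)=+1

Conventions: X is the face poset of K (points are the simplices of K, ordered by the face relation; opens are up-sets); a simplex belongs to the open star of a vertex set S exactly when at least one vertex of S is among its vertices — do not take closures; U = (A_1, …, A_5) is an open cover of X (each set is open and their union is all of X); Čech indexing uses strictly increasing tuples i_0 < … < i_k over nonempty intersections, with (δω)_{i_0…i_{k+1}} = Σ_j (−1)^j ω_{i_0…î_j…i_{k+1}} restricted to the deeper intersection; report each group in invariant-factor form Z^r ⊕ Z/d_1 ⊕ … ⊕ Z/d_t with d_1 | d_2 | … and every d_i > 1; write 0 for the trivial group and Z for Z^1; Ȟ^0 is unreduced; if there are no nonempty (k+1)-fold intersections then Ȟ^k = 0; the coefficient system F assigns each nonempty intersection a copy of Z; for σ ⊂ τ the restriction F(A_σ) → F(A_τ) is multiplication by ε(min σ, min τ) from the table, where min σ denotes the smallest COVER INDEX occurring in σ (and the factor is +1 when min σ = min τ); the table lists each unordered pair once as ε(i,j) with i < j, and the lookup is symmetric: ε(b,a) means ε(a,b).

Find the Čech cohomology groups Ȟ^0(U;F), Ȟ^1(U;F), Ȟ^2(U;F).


nerve of the cover:
  A1={{p1},{p2},{p1,p2},{p1,p5},{p2,p3},{p2,p4},{p2,p5},{p1,p2,p5},{p2,p3,p5},{p2,p4,p5}} A2={{p3},{p4},{p2,p3},{p2,p4},{p3,p4},{p3,p5},{p4,p5},{p2,p3,p5},{p2,p4,p5},{p3,p4,p5}} A3={{p2},{p5},{p1,p2},{p1,p5},{p2,p3},{p2,p4},{p2,p5},{p3,p5},{p4,p5},{p1,p2,p5},{p2,p3,p5},{p2,p4,p5},{p3,p4,p5}} A4={{p1},{p1,p2},{p1,p5},{p1,p2,p5}} A5={{p2},{p3},{p5},{p1,p2},{p1,p5},{p2,p3},{p2,p4},{p2,p5},{p3,p4},{p3,p5},{p4,p5},{p1,p2,p5},{p2,p3,p5},{p2,p4,p5},{p3,p4,p5}}
  A12={{p2,p3},{p2,p4},{p2,p3,p5},{p2,p4,p5}} A13={{p2},{p1,p2},{p1,p5},{p2,p3},{p2,p4},{p2,p5},{p1,p2,p5},{p2,p3,p5},{p2,p4,p5}} A14={{p1},{p1,p2},{p1,p5},{p1,p2,p5}} A15={{p2},{p1,p2},{p1,p5},{p2,p3},{p2,p4},{p2,p5},{p1,p2,p5},{p2,p3,p5},{p2,p4,p5}} A23={{p2,p3},{p2,p4},{p3,p5},{p4,p5},{p2,p3,p5},{p2,p4,p5},{p3,p4,p5}} A25={{p3},{p2,p3},{p2,p4},{p3,p4},{p3,p5},{p4,p5},{p2,p3,p5},{p2,p4,p5},{p3,p4,p5}} A34={{p1,p2},{p1,p5},{p1,p2,p5}} A35={{p2},{p5},{p1,p2},{p1,p5},{p2,p3},{p2,p4},{p2,p5},{p3,p5},{p4,p5},{p1,p2,p5},{p2,p3,p5},{p2,p4,p5},{p3,p4,p5}} A45={{p1,p2},{p1,p5},{p1,p2,p5}}
  A123={{p2,p3},{p2,p4},{p2,p3,p5},{p2,p4,p5}} A125={{p2,p3},{p2,p4},{p2,p3,p5},{p2,p4,p5}} A134={{p1,p2},{p1,p5},{p1,p2,p5}} A135={{p2},{p1,p2},{p1,p5},{p2,p3},{p2,p4},{p2,p5},{p1,p2,p5},{p2,p3,p5},{p2,p4,p5}} A145={{p1,p2},{p1,p5},{p1,p2,p5}} A235={{p2,p3},{p2,p4},{p3,p5},{p4,p5},{p2,p3,p5},{p2,p4,p5},{p3,p4,p5}} A345={{p1,p2},{p1,p5},{p1,p2,p5}}
  A1235={{p2,p3},{p2,p4},{p2,p3,p5},{p2,p4,p5}} A1345={{p1,p2},{p1,p5},{p1,p2,p5}}
C dims 5,9,7,2; δ0: rk 4, SNF 1^4; δ1: rk 5, SNF 1^5; δ2: rk 2, SNF 1^2
Ȟ^0 = (5 − 4) − 0 = 1, so Ȟ^0 ≅ Z
Ȟ^1 = (9 − 5) − 4 = 0, so Ȟ^1 ≅ 0
Ȟ^2 = (7 − 2) − 5 = 0, so Ȟ^2 ≅ 0

Ȟ^0 = Z; Ȟ^1 = 0; Ȟ^2 = 0


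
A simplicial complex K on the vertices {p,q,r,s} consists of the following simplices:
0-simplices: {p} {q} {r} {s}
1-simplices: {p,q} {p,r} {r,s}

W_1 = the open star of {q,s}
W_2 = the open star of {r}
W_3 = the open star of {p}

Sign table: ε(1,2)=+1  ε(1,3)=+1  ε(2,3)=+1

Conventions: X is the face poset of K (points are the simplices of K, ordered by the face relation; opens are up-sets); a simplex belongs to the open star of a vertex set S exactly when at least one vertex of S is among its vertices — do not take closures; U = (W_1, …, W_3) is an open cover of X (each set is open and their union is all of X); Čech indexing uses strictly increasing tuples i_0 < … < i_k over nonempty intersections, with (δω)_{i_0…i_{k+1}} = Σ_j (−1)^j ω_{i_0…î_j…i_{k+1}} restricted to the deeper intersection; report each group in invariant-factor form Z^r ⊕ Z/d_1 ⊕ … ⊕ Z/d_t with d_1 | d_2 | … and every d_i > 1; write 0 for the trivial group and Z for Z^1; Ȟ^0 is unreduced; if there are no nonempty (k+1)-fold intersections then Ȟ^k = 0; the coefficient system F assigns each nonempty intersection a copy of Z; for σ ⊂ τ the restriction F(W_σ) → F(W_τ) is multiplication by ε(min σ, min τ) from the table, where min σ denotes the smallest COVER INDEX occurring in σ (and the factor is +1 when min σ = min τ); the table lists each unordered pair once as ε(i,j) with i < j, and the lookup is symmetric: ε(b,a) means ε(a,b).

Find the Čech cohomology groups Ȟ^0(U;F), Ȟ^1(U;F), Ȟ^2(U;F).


intersection data:
  W1={{q},{s},{p,q},{r,s}} W2={{r},{p,r},{r,s}} W3={{p},{p,q},{p,r}}
  W12={{r,s}} W13={{p,q}} W23={{p,r}}
C dims 3,3; δ0: rk 2, SNF 1^2
Ȟ^0 = (3 − 2) − 0 = 1, so Ȟ^0 ≅ Z
Ȟ^1 = (3 − 0) − 2 = 1, so Ȟ^1 ≅ Z
Ȟ^2 = (0 − 0) − 0 = 0, so Ȟ^2 ≅ 0

Ȟ^0 ≅ Z, Ȟ^1 ≅ Z, Ȟ^2 ≅ 0


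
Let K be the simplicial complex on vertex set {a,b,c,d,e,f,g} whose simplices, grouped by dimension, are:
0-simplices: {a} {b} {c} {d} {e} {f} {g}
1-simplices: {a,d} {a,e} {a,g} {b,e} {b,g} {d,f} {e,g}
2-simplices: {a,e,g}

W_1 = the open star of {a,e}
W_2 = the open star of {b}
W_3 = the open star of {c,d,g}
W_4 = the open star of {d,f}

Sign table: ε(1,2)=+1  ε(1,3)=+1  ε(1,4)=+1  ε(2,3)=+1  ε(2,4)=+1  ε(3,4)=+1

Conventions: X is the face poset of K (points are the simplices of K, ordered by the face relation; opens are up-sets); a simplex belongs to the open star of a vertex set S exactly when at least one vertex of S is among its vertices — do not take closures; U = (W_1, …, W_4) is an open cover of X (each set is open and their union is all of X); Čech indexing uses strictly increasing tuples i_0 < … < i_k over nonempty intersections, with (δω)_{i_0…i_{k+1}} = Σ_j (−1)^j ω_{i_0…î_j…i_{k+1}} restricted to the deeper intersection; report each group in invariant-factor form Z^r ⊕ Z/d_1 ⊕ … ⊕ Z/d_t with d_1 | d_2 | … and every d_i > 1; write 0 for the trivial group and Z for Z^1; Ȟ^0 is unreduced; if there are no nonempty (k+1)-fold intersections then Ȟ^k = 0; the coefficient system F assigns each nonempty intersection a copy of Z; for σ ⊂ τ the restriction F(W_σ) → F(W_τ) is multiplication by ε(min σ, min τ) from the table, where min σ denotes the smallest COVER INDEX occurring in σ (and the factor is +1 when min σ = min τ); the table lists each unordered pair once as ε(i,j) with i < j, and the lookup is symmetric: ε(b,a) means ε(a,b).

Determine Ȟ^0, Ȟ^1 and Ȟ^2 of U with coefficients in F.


nonempty overlaps:
  W1={{a},{e},{a,d},{a,e},{a,g},{b,e},{e,g},{a,e,g}} W2={{b},{b,e},{b,g}} W3={{c},{d},{g},{a,d},{a,g},{b,g},{d,f},{e,g},{a,e,g}} W4={{d},{f},{a,d},{d,f}}
  W12={{b,e}} W13={{a,d},{a,g},{e,g},{a,e,g}} W14={{a,d}} W23={{b,g}} W34={{d},{a,d},{d,f}}
  W134={{a,d}}
C dims 4,5,1; δ0: rk 3, SNF 1^3; δ1: rk 1, SNF 1^1
degree 0: 4−3−0 = 1 → Ȟ^0 ≅ Z
degree 1: 5−1−3 = 1 → Ȟ^1 ≅ Z
degree 2: 1−0−1 = 0 → Ȟ^2 ≅ 0

Ȟ^0(U;F) ≅ Z; Ȟ^1(U;F) ≅ Z; Ȟ^2(U;F) ≅ 0


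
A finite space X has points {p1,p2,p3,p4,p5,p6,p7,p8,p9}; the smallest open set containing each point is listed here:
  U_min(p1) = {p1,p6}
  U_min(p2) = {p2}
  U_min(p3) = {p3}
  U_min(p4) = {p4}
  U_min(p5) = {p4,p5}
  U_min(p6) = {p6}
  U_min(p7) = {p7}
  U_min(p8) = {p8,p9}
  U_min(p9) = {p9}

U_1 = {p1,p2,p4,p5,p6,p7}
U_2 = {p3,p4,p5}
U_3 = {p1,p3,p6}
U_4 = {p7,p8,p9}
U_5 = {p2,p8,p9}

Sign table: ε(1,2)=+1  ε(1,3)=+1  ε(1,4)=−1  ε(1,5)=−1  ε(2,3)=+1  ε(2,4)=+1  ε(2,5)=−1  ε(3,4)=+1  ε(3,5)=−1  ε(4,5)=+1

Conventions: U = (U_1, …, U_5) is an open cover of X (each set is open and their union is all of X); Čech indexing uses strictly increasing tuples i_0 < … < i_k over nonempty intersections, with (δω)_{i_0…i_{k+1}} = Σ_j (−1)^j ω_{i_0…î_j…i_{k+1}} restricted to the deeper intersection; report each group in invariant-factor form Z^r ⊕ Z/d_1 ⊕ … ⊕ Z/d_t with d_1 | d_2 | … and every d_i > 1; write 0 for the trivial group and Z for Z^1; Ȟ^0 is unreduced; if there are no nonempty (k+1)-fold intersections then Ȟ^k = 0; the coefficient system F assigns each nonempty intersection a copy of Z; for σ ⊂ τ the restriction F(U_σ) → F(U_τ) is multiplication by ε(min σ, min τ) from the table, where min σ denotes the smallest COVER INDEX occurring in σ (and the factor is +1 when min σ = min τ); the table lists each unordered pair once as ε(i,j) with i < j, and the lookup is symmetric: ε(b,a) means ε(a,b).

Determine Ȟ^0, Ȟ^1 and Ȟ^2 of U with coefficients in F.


Ȟ^0 ≅ Z,  Ȟ^1 ≅ Z^2,  Ȟ^2 ≅ 0

intersection data:
  U12={p4,p5} U13={p1,p6} U14={p7} U15={p2} U23={p3} U45={p8,p9}
C dims 5,6; δ0: rk 4, SNF 1^4
Ȟ^0 = (5 − 4) − 0 = 1, so Ȟ^0 ≅ Z
Ȟ^1 = (6 − 0) − 4 = 2, so Ȟ^1 ≅ Z^2
Ȟ^2 = (0 − 0) − 0 = 0, so Ȟ^2 ≅ 0


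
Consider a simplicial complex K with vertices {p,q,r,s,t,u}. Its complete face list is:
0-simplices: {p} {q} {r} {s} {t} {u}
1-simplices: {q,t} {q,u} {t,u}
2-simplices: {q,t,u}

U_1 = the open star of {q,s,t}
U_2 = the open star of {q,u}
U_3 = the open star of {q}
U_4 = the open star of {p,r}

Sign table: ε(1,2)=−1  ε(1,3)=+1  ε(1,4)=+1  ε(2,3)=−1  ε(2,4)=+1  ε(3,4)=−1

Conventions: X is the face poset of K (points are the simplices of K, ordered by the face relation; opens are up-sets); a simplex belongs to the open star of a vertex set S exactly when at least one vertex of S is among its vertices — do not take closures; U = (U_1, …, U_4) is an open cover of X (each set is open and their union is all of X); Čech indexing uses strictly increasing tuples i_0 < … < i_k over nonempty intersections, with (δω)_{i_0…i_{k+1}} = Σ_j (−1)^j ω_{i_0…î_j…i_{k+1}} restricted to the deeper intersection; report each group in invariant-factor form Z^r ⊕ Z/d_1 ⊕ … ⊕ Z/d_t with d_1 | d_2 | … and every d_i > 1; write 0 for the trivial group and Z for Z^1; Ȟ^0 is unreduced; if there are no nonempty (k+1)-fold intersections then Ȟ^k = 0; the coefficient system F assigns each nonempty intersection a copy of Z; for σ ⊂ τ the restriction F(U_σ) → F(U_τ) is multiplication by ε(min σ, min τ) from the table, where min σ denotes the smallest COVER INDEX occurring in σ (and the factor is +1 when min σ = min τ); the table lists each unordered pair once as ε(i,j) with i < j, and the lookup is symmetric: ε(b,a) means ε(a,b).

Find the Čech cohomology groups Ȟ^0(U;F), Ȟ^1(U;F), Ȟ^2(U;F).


intersection data:
  U1={{q},{s},{t},{q,t},{q,u},{t,u},{q,t,u}} U2={{q},{u},{q,t},{q,u},{t,u},{q,t,u}} U3={{q},{q,t},{q,u},{q,t,u}} U4={{p},{r}}
  U12={{q},{q,t},{q,u},{t,u},{q,t,u}} U13={{q},{q,t},{q,u},{q,t,u}} U23={{q},{q,t},{q,u},{q,t,u}}
  U123={{q},{q,t},{q,u},{q,t,u}}
C dims 4,3,1; δ0: rk 2, SNF 1^2; δ1: rk 1, SNF 1^1
Ȟ^0 = (4 − 2) − 0 = 2, so Ȟ^0 ≅ Z^2
Ȟ^1 = (3 − 1) − 2 = 0, so Ȟ^1 ≅ 0
Ȟ^2 = (1 − 0) − 1 = 0, so Ȟ^2 ≅ 0

Ȟ^0 ≅ Z^2, Ȟ^1 ≅ 0 and Ȟ^2 ≅ 0


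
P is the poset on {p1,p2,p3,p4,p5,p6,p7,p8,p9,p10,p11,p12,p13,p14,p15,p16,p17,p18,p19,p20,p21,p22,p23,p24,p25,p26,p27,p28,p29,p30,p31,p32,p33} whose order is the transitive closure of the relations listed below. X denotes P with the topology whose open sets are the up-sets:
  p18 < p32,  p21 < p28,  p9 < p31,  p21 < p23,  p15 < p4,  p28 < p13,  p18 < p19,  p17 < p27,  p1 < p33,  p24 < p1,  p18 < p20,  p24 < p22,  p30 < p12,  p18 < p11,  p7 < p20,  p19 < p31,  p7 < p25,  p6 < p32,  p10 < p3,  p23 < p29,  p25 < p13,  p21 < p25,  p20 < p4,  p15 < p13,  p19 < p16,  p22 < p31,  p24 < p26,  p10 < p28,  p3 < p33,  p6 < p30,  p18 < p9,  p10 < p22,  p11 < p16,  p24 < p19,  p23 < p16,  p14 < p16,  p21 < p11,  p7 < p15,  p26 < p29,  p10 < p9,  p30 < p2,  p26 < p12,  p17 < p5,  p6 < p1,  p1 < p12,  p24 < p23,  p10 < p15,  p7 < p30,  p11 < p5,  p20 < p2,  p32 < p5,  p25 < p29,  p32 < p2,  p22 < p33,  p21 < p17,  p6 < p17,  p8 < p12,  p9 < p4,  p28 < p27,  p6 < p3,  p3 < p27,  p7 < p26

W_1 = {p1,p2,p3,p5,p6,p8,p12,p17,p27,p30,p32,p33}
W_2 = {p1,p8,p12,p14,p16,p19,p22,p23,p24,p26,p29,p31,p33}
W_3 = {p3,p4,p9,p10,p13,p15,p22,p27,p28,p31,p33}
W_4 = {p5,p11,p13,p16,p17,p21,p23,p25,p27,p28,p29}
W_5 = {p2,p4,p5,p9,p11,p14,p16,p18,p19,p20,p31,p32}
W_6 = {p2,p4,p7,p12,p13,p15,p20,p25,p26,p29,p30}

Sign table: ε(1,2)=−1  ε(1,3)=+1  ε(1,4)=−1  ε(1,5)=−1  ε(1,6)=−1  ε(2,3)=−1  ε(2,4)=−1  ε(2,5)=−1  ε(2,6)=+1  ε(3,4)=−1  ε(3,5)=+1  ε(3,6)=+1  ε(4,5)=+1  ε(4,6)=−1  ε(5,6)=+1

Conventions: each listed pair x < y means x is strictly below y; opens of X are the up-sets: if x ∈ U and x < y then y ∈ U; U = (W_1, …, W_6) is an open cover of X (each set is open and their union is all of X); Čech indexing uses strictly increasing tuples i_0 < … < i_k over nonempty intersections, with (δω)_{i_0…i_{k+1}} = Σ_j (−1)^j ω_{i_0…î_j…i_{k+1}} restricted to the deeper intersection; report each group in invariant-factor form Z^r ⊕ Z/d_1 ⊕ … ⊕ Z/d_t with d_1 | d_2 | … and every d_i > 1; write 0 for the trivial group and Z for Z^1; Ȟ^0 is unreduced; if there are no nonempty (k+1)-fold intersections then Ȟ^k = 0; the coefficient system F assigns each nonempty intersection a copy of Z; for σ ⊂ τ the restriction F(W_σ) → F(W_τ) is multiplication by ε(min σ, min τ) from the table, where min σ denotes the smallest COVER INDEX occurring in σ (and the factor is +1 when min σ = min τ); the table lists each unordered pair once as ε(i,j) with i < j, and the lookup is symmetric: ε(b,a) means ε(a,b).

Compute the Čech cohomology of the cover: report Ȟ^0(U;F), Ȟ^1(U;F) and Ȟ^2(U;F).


Ȟ^0 = 0,  Ȟ^1 = Z/2,  Ȟ^2 = Z

nerve simplices:
  W12={p1,p8,p12,p33} W13={p3,p27,p33} W14={p5,p17,p27} W15={p2,p5,p32} W16={p2,p12,p30} W23={p22,p31,p33} W24={p16,p23,p29} W25={p14,p16,p19,p31} W26={p12,p26,p29} W34={p13,p27,p28} W35={p4,p9,p31} W36={p4,p13,p15} W45={p5,p11,p16} W46={p13,p25,p29} W56={p2,p4,p20}
  W123={p33} W126={p12} W134={p27} W145={p5} W156={p2} W235={p31} W245={p16} W246={p29} W346={p13} W356={p4}
C dims 6,15,10; δ0: rk 6, SNF 1^5·2; δ1: rk 9, SNF 1^9
degree 0: 6−6−0 = 0 → Ȟ^0 ≅ 0
degree 1: 15−9−6 = 0 plus torsion [2] → Ȟ^1 ≅ Z/2
degree 2: 10−0−9 = 1 → Ȟ^2 ≅ Z


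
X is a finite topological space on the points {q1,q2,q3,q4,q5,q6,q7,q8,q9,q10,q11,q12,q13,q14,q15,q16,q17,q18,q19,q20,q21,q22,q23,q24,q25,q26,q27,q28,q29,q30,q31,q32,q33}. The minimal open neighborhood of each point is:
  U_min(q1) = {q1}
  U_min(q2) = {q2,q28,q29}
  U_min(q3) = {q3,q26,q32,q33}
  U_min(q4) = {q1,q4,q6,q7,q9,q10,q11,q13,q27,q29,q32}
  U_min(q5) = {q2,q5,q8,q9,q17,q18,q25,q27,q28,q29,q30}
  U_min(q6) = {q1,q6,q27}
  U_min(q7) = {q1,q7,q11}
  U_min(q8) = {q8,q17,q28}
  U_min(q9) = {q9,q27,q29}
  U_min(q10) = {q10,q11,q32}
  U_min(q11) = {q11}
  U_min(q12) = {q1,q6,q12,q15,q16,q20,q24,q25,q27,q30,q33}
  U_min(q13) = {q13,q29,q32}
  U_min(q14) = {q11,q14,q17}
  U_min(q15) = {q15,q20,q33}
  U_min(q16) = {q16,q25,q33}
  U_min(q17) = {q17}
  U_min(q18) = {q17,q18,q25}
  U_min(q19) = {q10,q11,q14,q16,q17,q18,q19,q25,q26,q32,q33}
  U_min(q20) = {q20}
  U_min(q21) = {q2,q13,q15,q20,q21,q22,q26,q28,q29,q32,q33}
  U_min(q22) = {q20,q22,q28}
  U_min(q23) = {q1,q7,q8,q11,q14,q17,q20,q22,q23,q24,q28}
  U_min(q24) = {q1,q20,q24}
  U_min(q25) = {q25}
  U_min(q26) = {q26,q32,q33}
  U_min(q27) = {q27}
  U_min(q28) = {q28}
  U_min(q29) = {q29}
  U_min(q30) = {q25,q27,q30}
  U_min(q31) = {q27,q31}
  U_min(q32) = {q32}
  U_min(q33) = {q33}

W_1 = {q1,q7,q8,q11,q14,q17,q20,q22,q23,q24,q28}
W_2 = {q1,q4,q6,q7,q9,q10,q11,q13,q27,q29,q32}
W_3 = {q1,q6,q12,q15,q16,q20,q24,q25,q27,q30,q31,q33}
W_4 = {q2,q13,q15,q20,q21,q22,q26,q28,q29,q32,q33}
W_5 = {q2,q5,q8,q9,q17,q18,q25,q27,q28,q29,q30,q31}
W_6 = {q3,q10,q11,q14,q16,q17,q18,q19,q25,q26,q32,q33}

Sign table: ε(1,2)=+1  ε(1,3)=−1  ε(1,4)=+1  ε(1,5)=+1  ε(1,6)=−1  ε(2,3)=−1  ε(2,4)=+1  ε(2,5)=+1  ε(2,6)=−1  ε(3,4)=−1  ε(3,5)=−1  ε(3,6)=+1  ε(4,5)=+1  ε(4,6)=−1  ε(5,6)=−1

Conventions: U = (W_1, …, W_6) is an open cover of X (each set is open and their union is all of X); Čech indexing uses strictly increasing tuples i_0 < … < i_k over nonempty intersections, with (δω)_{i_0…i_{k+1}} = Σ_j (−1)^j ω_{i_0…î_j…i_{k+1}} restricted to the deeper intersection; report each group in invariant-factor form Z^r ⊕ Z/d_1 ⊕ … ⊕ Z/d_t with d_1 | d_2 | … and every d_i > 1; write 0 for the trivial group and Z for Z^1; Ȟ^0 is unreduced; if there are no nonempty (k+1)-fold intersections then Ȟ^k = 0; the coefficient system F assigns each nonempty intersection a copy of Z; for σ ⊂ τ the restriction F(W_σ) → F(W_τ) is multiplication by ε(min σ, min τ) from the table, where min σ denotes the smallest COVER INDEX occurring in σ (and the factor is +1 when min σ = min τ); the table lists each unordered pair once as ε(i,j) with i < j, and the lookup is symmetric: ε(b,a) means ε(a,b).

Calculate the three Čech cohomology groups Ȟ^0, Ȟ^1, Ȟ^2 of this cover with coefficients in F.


cover nerve:
  W12={q1,q7,q11} W13={q1,q20,q24} W14={q20,q22,q28} W15={q8,q17,q28} W16={q11,q14,q17} W23={q1,q6,q27} W24={q13,q29,q32} W25={q9,q27,q29} W26={q10,q11,q32} W34={q15,q20,q33} W35={q25,q27,q30,q31} W36={q16,q25,q33} W45={q2,q28,q29} W46={q26,q32,q33} W56={q17,q18,q25}
  W123={q1} W126={q11} W134={q20} W145={q28} W156={q17} W235={q27} W245={q29} W246={q32} W346={q33} W356={q25}
C dims 6,15,10; δ0: rk 5, SNF 1^5; δ1: rk 10, SNF 1^9·2
Ȟ^0: (6−5)−0=1 ⇒ Z
Ȟ^1: (15−10)−5=0 ⇒ 0
Ȟ^2: (10−0)−10=0 plus torsion [2] ⇒ Z/2

Ȟ^0(U;F) ≅ Z, Ȟ^1(U;F) ≅ 0, Ȟ^2(U;F) ≅ Z/2


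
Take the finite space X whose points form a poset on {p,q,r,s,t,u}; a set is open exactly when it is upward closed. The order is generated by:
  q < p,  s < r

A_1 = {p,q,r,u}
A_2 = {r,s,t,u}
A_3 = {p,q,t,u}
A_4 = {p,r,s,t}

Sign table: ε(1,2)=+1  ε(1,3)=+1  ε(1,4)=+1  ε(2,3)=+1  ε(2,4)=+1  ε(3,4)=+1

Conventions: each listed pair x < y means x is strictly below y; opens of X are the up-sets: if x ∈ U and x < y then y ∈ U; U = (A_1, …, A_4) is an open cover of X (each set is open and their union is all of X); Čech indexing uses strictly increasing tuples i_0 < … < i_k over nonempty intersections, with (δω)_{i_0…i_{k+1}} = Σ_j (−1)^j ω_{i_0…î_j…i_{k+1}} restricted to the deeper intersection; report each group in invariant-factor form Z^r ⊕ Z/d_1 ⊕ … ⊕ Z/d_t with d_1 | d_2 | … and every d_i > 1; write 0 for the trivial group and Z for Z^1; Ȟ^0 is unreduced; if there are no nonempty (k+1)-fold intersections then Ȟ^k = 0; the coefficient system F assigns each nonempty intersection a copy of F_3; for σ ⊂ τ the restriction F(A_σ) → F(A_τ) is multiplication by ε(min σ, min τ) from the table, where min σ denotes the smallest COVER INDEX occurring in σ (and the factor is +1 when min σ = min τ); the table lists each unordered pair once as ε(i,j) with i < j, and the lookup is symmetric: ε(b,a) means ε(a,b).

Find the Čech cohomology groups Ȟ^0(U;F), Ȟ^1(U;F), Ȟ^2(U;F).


nerve of the cover:
  A12={r,u} A13={p,q,u} A14={p,r} A23={t,u} A24={r,s,t} A34={p,t}
  A123={u} A124={r} A134={p} A234={t}
C dims 4,6,4; δ0: rk_F3 3; δ1: rk_F3 3
Ȟ^0 = (4 − 3) − 0 = 1, so Ȟ^0 ≅ Z/3
Ȟ^1 = (6 − 3) − 3 = 0, so Ȟ^1 ≅ 0
Ȟ^2 = (4 − 0) − 3 = 1, so Ȟ^2 ≅ Z/3

Ȟ^0(U;F) ≅ Z/3, Ȟ^1(U;F) ≅ 0, Ȟ^2(U;F) ≅ Z/3


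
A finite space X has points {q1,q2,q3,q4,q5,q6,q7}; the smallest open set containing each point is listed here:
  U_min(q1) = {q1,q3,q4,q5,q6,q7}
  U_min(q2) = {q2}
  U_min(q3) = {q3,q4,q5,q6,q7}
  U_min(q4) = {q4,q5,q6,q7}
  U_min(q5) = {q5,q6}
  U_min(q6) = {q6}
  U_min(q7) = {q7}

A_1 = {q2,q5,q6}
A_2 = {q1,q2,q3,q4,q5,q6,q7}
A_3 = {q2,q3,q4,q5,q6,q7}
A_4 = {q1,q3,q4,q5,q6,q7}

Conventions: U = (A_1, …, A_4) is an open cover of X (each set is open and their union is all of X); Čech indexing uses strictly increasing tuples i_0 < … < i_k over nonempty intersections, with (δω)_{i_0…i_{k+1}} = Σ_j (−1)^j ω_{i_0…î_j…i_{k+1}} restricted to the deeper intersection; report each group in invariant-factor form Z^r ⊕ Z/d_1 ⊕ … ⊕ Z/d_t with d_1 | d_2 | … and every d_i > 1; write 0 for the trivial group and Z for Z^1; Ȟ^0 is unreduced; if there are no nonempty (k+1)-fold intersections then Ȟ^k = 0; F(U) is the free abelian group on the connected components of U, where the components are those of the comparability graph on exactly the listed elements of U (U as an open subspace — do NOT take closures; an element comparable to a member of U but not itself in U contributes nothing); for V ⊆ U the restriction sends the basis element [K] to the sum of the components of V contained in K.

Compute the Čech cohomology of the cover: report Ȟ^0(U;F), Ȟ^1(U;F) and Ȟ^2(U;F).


Ȟ^0 = Z^2; Ȟ^1 = 0; Ȟ^2 = 0

nonempty intersections:
  A12={q2,q5,q6} A13={q2,q5,q6} A14={q5,q6} A23={q2,q3,q4,q5,q6,q7} A24={q1,q3,q4,q5,q6,q7} A34={q3,q4,q5,q6,q7}
  A123={q2,q5,q6} A124={q5,q6} A134={q5,q6} A234={q3,q4,q5,q6,q7}
  A1234={q5,q6}
components per intersection:
  A1: {q2} {q5,q6}
  A2: {q1,q3,q4,q5,q6,q7} {q2}
  A3: {q2} {q3,q4,q5,q6,q7}
  A4: {q1,q3,q4,q5,q6,q7}
  A12: {q2} {q5,q6}
  A13: {q2} {q5,q6}
  A14: {q5,q6}
  A23: {q2} {q3,q4,q5,q6,q7}
  A24: {q1,q3,q4,q5,q6,q7}
  A34: {q3,q4,q5,q6,q7}
  A123: {q2} {q5,q6}
  A124: {q5,q6}
  A134: {q5,q6}
  A234: {q3,q4,q5,q6,q7}
  A1234: {q5,q6}
C dims 7,9,5,1; δ0: rk 5, SNF 1^5; δ1: rk 4, SNF 1^4; δ2: rk 1, SNF 1^1
Ȟ^0: (7−5)−0=2 ⇒ Z^2
Ȟ^1: (9−4)−5=0 ⇒ 0
Ȟ^2: (5−1)−4=0 ⇒ 0


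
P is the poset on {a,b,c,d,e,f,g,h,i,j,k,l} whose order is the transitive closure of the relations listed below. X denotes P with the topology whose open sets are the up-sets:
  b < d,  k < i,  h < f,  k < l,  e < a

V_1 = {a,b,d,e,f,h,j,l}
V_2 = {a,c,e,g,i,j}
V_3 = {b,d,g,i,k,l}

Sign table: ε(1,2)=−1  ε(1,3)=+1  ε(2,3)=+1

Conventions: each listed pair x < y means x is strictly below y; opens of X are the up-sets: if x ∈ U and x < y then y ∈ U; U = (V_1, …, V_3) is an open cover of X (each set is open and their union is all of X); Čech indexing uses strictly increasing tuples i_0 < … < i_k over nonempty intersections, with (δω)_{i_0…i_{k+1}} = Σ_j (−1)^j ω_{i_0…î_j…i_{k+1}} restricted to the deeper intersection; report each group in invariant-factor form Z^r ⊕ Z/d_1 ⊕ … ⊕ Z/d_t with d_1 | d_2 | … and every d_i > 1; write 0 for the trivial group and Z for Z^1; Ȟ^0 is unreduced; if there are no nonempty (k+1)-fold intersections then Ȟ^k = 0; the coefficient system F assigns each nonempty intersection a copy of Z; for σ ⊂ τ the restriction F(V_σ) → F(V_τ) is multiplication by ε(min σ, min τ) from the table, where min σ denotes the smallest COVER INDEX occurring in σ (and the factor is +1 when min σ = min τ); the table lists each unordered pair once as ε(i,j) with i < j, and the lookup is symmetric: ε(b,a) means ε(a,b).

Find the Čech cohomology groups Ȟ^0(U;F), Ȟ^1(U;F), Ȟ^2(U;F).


cover nerve:
  V12={a,e,j} V13={b,d,l} V23={g,i}
C dims 3,3; δ0: rk 3, SNF 1^2·2
Ȟ^0: (3−3)−0=0 ⇒ 0
Ȟ^1: (3−0)−3=0 plus torsion [2] ⇒ Z/2
Ȟ^2: (0−0)−0=0 ⇒ 0

Ȟ^0 ≅ 0,  Ȟ^1 ≅ Z/2,  Ȟ^2 ≅ 0


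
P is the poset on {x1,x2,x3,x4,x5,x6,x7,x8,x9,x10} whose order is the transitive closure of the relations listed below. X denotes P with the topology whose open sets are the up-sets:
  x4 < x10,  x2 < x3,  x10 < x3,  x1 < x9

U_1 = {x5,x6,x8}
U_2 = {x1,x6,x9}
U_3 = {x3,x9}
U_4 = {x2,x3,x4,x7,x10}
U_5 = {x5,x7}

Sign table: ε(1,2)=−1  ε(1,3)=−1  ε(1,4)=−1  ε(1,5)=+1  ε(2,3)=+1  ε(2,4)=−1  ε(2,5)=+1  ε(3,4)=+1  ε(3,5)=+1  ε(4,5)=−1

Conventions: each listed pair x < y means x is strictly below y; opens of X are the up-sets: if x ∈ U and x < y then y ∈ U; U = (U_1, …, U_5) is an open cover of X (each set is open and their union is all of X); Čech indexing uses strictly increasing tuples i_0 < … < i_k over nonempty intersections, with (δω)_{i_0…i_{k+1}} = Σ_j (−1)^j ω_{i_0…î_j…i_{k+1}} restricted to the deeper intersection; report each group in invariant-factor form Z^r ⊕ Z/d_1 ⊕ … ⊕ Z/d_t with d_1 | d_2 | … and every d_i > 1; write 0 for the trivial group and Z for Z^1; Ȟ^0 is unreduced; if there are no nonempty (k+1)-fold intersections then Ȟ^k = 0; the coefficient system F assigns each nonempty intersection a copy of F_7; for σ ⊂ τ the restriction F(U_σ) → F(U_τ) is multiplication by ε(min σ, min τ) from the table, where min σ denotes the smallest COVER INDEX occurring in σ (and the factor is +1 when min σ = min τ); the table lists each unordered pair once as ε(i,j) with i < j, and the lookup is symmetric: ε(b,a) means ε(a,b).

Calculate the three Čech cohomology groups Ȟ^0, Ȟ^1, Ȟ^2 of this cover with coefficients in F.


Ȟ^0 ≅ Z/7; Ȟ^1 ≅ Z/7; Ȟ^2 ≅ 0

nerve simplices:
  U12={x6} U15={x5} U23={x9} U34={x3} U45={x7}
C dims 5,5; δ0: rk_F7 4
degree 0: 5−4−0 = 1 → Ȟ^0 ≅ Z/7
degree 1: 5−0−4 = 1 → Ȟ^1 ≅ Z/7
degree 2: 0−0−0 = 0 → Ȟ^2 ≅ 0
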